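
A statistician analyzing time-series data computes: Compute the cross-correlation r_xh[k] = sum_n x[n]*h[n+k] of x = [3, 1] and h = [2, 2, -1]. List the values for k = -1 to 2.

Both sequences indexed from 0 and zero outside their support.
Lags with overlap: k = -1 to 2.
  r_xh[-1] = x[1]*h[0] = 2
  r_xh[0] = x[0]*h[0] + x[1]*h[1] = 8
  r_xh[1] = x[0]*h[1] + x[1]*h[2] = 5
  r_xh[2] = x[0]*h[2] = -3
r_xh = [2, 8, 5, -3] (for k = -1, ..., 2)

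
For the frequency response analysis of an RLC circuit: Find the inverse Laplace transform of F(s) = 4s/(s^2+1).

Standard pair: s/(s^2+w^2) <-> cos(wt)*u(t)
With k=4, w=1: f(t) = 4*cos(t)*u(t)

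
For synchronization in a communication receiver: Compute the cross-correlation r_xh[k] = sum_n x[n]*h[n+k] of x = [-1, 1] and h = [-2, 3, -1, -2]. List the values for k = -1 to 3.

Both sequences indexed from 0 and zero outside their support.
Lags with overlap: k = -1 to 3.
  r_xh[-1] = x[1]*h[0] = -2
  r_xh[0] = x[0]*h[0] + x[1]*h[1] = 5
  r_xh[1] = x[0]*h[1] + x[1]*h[2] = -4
  r_xh[2] = x[0]*h[2] + x[1]*h[3] = -1
  r_xh[3] = x[0]*h[3] = 2
r_xh = [-2, 5, -4, -1, 2] (for k = -1, ..., 3)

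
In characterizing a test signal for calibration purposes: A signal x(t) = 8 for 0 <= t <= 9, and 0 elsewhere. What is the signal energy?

Energy = integral of |x(t)|^2 dt over the signal duration
= 8^2 * 9 = 64 * 9 = 576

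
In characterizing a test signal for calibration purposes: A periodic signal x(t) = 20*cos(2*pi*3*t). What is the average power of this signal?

Average power of A*cos(wt) is A^2/2.
P = 20^2 / 2 = 400/2 = 200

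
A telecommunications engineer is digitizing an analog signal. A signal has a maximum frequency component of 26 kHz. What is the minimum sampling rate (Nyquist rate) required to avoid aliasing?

By the Nyquist-Shannon sampling theorem,
the minimum sampling rate (Nyquist rate) must be at least 2 * f_max.
Nyquist rate = 2 * 26 kHz = 52 kHz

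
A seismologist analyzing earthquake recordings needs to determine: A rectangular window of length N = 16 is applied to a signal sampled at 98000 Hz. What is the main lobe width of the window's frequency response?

For a rectangular window of length N,
the main lobe width in frequency is 2*f_s/N.
= 2*98000/16 = 12250 Hz
This determines the minimum frequency separation for resolving two sinusoids.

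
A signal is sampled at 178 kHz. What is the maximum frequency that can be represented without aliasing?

The maximum frequency that can be represented without aliasing
is the Nyquist frequency: f_max = f_s / 2 = 178 kHz / 2 = 89 kHz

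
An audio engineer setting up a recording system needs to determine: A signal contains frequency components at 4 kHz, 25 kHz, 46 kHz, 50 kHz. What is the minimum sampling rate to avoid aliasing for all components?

The highest frequency component is f_max = 50 kHz.
Nyquist rate = 2 * f_max = 2 * 50 kHz = 100 kHz.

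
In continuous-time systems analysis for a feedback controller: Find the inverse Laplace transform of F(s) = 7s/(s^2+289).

Standard pair: s/(s^2+w^2) <-> cos(wt)*u(t)
With k=7, w=17: f(t) = 7*cos(17t)*u(t)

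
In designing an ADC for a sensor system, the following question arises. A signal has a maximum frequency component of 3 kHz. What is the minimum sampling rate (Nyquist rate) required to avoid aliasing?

By the Nyquist-Shannon sampling theorem,
the minimum sampling rate (Nyquist rate) must be at least 2 * f_max.
Nyquist rate = 2 * 3 kHz = 6 kHz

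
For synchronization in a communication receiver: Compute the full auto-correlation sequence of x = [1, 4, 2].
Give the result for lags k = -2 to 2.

r_xx[k] = sum_m x[m]*x[m+k], indexed from 0, for k = -2 to 2:
  r_xx[-2] = x[2]*x[0] = 2
  r_xx[-1] = x[1]*x[0] + x[2]*x[1] = 12
  r_xx[0] = x[0]*x[0] + x[1]*x[1] + x[2]*x[2] = 21
  r_xx[1] = x[0]*x[1] + x[1]*x[2] = 12
  r_xx[2] = x[0]*x[2] = 2
r_xx = [2, 12, 21, 12, 2]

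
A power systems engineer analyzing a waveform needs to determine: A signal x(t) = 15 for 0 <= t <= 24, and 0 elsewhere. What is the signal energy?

Energy = integral of |x(t)|^2 dt over the signal duration
= 15^2 * 24 = 225 * 24 = 5400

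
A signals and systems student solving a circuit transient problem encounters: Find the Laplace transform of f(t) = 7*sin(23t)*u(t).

Standard pair: sin(wt)*u(t) <-> w/(s^2+w^2)
With w = 23: L{7*sin(23t)*u(t)} = 161/(s^2+529)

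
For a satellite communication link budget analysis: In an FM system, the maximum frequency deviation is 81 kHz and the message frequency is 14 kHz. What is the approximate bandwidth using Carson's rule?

Carson's rule: BW = 2*(delta_f + f_m)
= 2*(81 + 14) kHz = 190 kHz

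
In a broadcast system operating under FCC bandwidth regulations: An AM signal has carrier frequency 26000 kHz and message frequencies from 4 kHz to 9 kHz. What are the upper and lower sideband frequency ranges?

Upper sideband (USB) = fc + [fm_low, fm_high] = 26000 + [4, 9] = [26004, 26009] kHz
Lower sideband (LSB) = fc - [fm_high, fm_low] = 26000 - [9, 4] = [25991, 25996] kHz
Total occupied spectrum: 25991 kHz to 26009 kHz (plus carrier at 26000 kHz)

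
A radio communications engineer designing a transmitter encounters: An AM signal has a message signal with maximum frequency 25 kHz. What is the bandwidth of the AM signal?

In AM (double-sideband), the bandwidth is twice the message frequency.
BW = 2 * f_m = 2 * 25 kHz = 50 kHz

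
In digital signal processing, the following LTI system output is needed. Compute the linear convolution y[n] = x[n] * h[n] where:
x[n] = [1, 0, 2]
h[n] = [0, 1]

y[n] = sum_k x[k]*h[n-k]. Output length = len(x) + len(h) - 1 = 3 + 2 - 1 = 4.
y[0] = 1*0 = 0
y[1] = 0*0 + 1*1 = 1
y[2] = 2*0 + 0*1 = 0
y[3] = 2*1 = 2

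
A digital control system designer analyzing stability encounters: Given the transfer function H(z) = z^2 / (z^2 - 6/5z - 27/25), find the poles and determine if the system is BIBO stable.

Poles are roots of the denominator: z^2 - 6/5z - 27/25 = 0.
Quadratic formula: z = [-(-6/5) +/- sqrt((-6/5)^2 - 4*(-27/25))] / 2
Discriminant = 36/25 + 108/25 = 144/25; sqrt = 12/5.
z = (6/5 +/- 12/5) / 2 => z = 9/5 or z = -3/5.
|p1| = 9/5, |p2| = 3/5.
For BIBO stability, all poles must lie inside the unit circle (|p| < 1).
System is UNSTABLE since at least one |p| >= 1.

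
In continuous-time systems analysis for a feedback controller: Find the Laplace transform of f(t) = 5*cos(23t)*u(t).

Standard pair: cos(wt)*u(t) <-> s/(s^2+w^2)
With w = 23: L{5*cos(23t)*u(t)} = 5s/(s^2+529)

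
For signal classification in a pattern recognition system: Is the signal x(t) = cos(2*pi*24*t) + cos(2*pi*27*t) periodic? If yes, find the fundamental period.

f1 = 24 Hz, f2 = 27 Hz
Period T1 = 1/24, T2 = 1/27
Ratio T1/T2 = 27/24, which is rational.
The signal is periodic with fundamental period T = 1/GCD(24,27) = 1/3 s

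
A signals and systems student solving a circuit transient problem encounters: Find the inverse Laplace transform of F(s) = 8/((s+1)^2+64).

Standard pair: w/((s+a)^2+w^2) <-> e^(-at)*sin(wt)*u(t)
With a=1, w=8: f(t) = e^(-t)*sin(8t)*u(t)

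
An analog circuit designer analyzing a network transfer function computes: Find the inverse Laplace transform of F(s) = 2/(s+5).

Standard pair: k/(s+a) <-> k*e^(-at)*u(t)
With k=2, a=5: f(t) = 2*e^(-5t)*u(t)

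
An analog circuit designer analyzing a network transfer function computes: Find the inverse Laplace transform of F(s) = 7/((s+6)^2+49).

Standard pair: w/((s+a)^2+w^2) <-> e^(-at)*sin(wt)*u(t)
With a=6, w=7: f(t) = e^(-6t)*sin(7t)*u(t)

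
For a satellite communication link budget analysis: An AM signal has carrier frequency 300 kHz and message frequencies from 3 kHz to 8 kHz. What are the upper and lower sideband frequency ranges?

Upper sideband (USB) = fc + [fm_low, fm_high] = 300 + [3, 8] = [303, 308] kHz
Lower sideband (LSB) = fc - [fm_high, fm_low] = 300 - [8, 3] = [292, 297] kHz
Total occupied spectrum: 292 kHz to 308 kHz (plus carrier at 300 kHz)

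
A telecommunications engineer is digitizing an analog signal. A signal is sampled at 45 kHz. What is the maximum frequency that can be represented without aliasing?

The maximum frequency that can be represented without aliasing
is the Nyquist frequency: f_max = f_s / 2 = 45 kHz / 2 = 45/2 kHz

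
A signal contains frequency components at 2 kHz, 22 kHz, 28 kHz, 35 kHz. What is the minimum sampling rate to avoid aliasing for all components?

The highest frequency component is f_max = 35 kHz.
Nyquist rate = 2 * f_max = 2 * 35 kHz = 70 kHz.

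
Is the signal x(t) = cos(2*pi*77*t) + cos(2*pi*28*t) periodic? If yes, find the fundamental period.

f1 = 77 Hz, f2 = 28 Hz
Period T1 = 1/77, T2 = 1/28
Ratio T1/T2 = 28/77, which is rational.
The signal is periodic with fundamental period T = 1/GCD(77,28) = 1/7 s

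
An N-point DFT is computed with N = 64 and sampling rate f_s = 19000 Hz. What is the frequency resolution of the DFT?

DFT frequency resolution = f_s / N
= 19000 / 64 = 2375/8 Hz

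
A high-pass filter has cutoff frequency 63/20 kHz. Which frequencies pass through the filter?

A high-pass filter passes all frequencies above the cutoff frequency 63/20 kHz and attenuates lower frequencies.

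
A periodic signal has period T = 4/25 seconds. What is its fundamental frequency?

The fundamental frequency is the reciprocal of the period.
f = 1/T = 1/(4/25) = 25/4 Hz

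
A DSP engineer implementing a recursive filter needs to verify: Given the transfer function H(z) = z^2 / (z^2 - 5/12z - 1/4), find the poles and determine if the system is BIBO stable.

Poles are roots of the denominator: z^2 - 5/12z - 1/4 = 0.
Quadratic formula: z = [-(-5/12) +/- sqrt((-5/12)^2 - 4*(-1/4))] / 2
Discriminant = 25/144 + 1 = 169/144; sqrt = 13/12.
z = (5/12 +/- 13/12) / 2 => z = 3/4 or z = -1/3.
|p1| = 1/3, |p2| = 3/4.
For BIBO stability, all poles must lie inside the unit circle (|p| < 1).
System is STABLE since both |p| < 1.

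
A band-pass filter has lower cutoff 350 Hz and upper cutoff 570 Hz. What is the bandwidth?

Bandwidth = f_high - f_low
= 570 Hz - 350 Hz = 220 Hz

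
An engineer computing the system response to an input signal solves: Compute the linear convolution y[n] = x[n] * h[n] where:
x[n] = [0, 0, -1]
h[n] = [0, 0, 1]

y[n] = sum_k x[k]*h[n-k]. Output length = len(x) + len(h) - 1 = 3 + 3 - 1 = 5.
y[0] = 0*0 = 0
y[1] = 0*0 + 0*0 = 0
y[2] = -1*0 + 0*0 + 0*1 = 0
y[3] = -1*0 + 0*1 = 0
y[4] = -1*1 = -1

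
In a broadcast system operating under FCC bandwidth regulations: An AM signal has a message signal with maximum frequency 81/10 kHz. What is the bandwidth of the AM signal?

In AM (double-sideband), the bandwidth is twice the message frequency.
BW = 2 * f_m = 2 * 81/10 kHz = 81/5 kHz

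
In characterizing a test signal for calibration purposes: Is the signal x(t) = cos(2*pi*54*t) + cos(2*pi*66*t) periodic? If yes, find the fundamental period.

f1 = 54 Hz, f2 = 66 Hz
Period T1 = 1/54, T2 = 1/66
Ratio T1/T2 = 66/54, which is rational.
The signal is periodic with fundamental period T = 1/GCD(54,66) = 1/6 s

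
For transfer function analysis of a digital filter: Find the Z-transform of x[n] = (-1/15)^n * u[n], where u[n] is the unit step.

The Z-transform of a^n * u[n] is z/(z-a) for |z| > |a|.
Here a = -1/15, so X(z) = z/(z - (-1/15)) = 15z/(15z + 1)
ROC: |z| > 1/15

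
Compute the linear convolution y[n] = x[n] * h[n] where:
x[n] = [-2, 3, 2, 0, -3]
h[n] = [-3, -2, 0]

y[n] = sum_k x[k]*h[n-k]. Output length = len(x) + len(h) - 1 = 5 + 3 - 1 = 7.
y[0] = -2*-3 = 6
y[1] = 3*-3 + -2*-2 = -5
y[2] = 2*-3 + 3*-2 + -2*0 = -12
y[3] = 0*-3 + 2*-2 + 3*0 = -4
y[4] = -3*-3 + 0*-2 + 2*0 = 9
y[5] = -3*-2 + 0*0 = 6
y[6] = -3*0 = 0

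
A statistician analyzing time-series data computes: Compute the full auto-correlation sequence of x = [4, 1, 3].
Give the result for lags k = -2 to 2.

r_xx[k] = sum_m x[m]*x[m+k], indexed from 0, for k = -2 to 2:
  r_xx[-2] = x[2]*x[0] = 12
  r_xx[-1] = x[1]*x[0] + x[2]*x[1] = 7
  r_xx[0] = x[0]*x[0] + x[1]*x[1] + x[2]*x[2] = 26
  r_xx[1] = x[0]*x[1] + x[1]*x[2] = 7
  r_xx[2] = x[0]*x[2] = 12
r_xx = [12, 7, 26, 7, 12]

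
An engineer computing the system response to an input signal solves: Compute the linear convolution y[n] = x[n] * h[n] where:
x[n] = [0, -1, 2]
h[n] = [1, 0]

y[n] = sum_k x[k]*h[n-k]. Output length = len(x) + len(h) - 1 = 3 + 2 - 1 = 4.
y[0] = 0*1 = 0
y[1] = -1*1 + 0*0 = -1
y[2] = 2*1 + -1*0 = 2
y[3] = 2*0 = 0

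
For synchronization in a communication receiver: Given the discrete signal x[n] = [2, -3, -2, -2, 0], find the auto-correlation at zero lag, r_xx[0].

The auto-correlation at zero lag r_xx[0] equals the signal energy.
r_xx[0] = sum of x[n]^2 = 2^2 + (-3)^2 + (-2)^2 + (-2)^2 + 0^2
= 4 + 9 + 4 + 4 + 0 = 21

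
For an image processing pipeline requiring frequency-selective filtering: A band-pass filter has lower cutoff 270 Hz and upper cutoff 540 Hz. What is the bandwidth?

Bandwidth = f_high - f_low
= 540 Hz - 270 Hz = 270 Hz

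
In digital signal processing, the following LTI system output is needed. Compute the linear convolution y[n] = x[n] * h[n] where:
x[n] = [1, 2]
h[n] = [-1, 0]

y[n] = sum_k x[k]*h[n-k]. Output length = len(x) + len(h) - 1 = 2 + 2 - 1 = 3.
y[0] = 1*-1 = -1
y[1] = 2*-1 + 1*0 = -2
y[2] = 2*0 = 0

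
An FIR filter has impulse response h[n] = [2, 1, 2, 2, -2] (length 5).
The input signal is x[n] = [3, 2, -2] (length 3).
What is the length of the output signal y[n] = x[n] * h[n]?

For linear convolution, the output length is:
len(y) = len(x) + len(h) - 1 = 3 + 5 - 1 = 7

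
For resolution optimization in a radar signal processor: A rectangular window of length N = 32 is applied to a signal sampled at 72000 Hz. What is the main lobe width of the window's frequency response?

For a rectangular window of length N,
the main lobe width in frequency is 2*f_s/N.
= 2*72000/32 = 4500 Hz
This determines the minimum frequency separation for resolving two sinusoids.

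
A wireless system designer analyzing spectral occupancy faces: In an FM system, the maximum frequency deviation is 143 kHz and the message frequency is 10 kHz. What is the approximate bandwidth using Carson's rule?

Carson's rule: BW = 2*(delta_f + f_m)
= 2*(143 + 10) kHz = 306 kHz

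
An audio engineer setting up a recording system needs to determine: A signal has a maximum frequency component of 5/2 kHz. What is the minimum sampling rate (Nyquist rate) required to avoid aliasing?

By the Nyquist-Shannon sampling theorem,
the minimum sampling rate (Nyquist rate) must be at least 2 * f_max.
Nyquist rate = 2 * 5/2 kHz = 5 kHz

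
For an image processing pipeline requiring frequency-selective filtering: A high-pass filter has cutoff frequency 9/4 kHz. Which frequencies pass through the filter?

A high-pass filter passes all frequencies above the cutoff frequency 9/4 kHz and attenuates lower frequencies.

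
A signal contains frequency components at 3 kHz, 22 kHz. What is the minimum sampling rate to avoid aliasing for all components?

The highest frequency component is f_max = 22 kHz.
Nyquist rate = 2 * f_max = 2 * 22 kHz = 44 kHz.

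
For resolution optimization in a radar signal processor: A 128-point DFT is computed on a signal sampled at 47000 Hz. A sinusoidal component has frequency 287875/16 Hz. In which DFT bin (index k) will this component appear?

DFT frequency resolution = f_s/N = 47000/128 = 5875/16 Hz
Bin index k = f_signal / resolution = 287875/16 / 5875/16 = 49
The signal frequency 287875/16 Hz falls in DFT bin k = 49.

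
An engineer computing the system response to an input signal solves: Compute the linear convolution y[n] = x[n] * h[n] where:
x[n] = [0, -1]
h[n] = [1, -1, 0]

y[n] = sum_k x[k]*h[n-k]. Output length = len(x) + len(h) - 1 = 2 + 3 - 1 = 4.
y[0] = 0*1 = 0
y[1] = -1*1 + 0*-1 = -1
y[2] = -1*-1 + 0*0 = 1
y[3] = -1*0 = 0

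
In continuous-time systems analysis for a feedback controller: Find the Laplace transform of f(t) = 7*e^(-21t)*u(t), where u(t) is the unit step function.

Standard Laplace transform pair:
e^(-at)*u(t) <-> 1/(s+a)
With a = 21: L{7*e^(-21t)*u(t)} = 7/(s+21), ROC: Re(s) > -21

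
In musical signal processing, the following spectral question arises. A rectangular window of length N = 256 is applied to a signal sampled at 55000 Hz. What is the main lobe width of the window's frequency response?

For a rectangular window of length N,
the main lobe width in frequency is 2*f_s/N.
= 2*55000/256 = 6875/16 Hz
This determines the minimum frequency separation for resolving two sinusoids.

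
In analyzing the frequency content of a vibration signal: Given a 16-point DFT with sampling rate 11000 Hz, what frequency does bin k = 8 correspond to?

The frequency of DFT bin k is: f_k = k * f_s / N
f_8 = 8 * 11000 / 16 = 5500 Hz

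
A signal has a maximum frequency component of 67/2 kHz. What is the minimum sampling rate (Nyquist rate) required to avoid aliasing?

By the Nyquist-Shannon sampling theorem,
the minimum sampling rate (Nyquist rate) must be at least 2 * f_max.
Nyquist rate = 2 * 67/2 kHz = 67 kHz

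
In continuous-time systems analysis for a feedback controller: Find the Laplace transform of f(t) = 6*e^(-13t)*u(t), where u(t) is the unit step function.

Standard Laplace transform pair:
e^(-at)*u(t) <-> 1/(s+a)
With a = 13: L{6*e^(-13t)*u(t)} = 6/(s+13), ROC: Re(s) > -13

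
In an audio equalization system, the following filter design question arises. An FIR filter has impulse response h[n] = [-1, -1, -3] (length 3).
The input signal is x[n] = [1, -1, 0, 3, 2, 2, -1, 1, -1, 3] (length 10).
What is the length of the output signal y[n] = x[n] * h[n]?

For linear convolution, the output length is:
len(y) = len(x) + len(h) - 1 = 10 + 3 - 1 = 12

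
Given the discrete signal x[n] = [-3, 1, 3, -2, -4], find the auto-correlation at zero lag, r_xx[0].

The auto-correlation at zero lag r_xx[0] equals the signal energy.
r_xx[0] = sum of x[n]^2 = (-3)^2 + 1^2 + 3^2 + (-2)^2 + (-4)^2
= 9 + 1 + 9 + 4 + 16 = 39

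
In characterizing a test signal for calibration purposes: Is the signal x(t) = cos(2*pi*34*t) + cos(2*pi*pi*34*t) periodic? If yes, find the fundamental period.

f1 = 34 Hz, f2 = 34*pi Hz
Ratio f2/f1 = pi, which is irrational.
Since the frequency ratio is irrational, no common period exists.
The signal is not periodic.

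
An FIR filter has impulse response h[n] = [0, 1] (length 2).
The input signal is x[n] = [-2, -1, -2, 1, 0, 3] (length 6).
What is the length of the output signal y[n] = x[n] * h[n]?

For linear convolution, the output length is:
len(y) = len(x) + len(h) - 1 = 6 + 2 - 1 = 7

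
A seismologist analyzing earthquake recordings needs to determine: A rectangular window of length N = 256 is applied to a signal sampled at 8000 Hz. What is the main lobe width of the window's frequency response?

For a rectangular window of length N,
the main lobe width in frequency is 2*f_s/N.
= 2*8000/256 = 125/2 Hz
This determines the minimum frequency separation for resolving two sinusoids.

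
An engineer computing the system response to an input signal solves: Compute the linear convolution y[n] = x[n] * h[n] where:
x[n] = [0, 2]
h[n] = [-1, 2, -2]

y[n] = sum_k x[k]*h[n-k]. Output length = len(x) + len(h) - 1 = 2 + 3 - 1 = 4.
y[0] = 0*-1 = 0
y[1] = 2*-1 + 0*2 = -2
y[2] = 2*2 + 0*-2 = 4
y[3] = 2*-2 = -4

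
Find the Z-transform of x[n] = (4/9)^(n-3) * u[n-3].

Time-shifting property: if X(z) = Z{x[n]}, then Z{x[n-d]} = z^(-d) * X(z)
X(z) = z/(z - 4/9) for x[n] = (4/9)^n * u[n]
Z{x[n-3]} = z^(-3) * z/(z - 4/9) = z^(-2)/(z - 4/9)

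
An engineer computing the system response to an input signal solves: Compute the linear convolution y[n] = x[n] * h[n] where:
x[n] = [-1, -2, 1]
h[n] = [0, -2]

y[n] = sum_k x[k]*h[n-k]. Output length = len(x) + len(h) - 1 = 3 + 2 - 1 = 4.
y[0] = -1*0 = 0
y[1] = -2*0 + -1*-2 = 2
y[2] = 1*0 + -2*-2 = 4
y[3] = 1*-2 = -2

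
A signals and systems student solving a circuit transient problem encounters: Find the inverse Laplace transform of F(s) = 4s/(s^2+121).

Standard pair: s/(s^2+w^2) <-> cos(wt)*u(t)
With k=4, w=11: f(t) = 4*cos(11t)*u(t)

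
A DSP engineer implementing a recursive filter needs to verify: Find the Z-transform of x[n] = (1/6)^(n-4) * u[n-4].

Time-shifting property: if X(z) = Z{x[n]}, then Z{x[n-d]} = z^(-d) * X(z)
X(z) = z/(z - 1/6) for x[n] = (1/6)^n * u[n]
Z{x[n-4]} = z^(-4) * z/(z - 1/6) = z^(-3)/(z - 1/6)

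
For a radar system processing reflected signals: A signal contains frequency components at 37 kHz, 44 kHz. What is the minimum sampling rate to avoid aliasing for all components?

The highest frequency component is f_max = 44 kHz.
Nyquist rate = 2 * f_max = 2 * 44 kHz = 88 kHz.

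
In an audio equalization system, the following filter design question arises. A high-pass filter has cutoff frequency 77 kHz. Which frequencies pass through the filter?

A high-pass filter passes all frequencies above the cutoff frequency 77 kHz and attenuates lower frequencies.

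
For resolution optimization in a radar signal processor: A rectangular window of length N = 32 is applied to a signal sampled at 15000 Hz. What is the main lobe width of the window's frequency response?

For a rectangular window of length N,
the main lobe width in frequency is 2*f_s/N.
= 2*15000/32 = 1875/2 Hz
This determines the minimum frequency separation for resolving two sinusoids.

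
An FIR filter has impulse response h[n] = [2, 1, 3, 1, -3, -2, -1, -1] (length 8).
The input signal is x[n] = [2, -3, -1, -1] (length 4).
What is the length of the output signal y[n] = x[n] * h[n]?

For linear convolution, the output length is:
len(y) = len(x) + len(h) - 1 = 4 + 8 - 1 = 11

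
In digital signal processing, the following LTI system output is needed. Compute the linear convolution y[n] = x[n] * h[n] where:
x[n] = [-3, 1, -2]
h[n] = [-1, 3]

y[n] = sum_k x[k]*h[n-k]. Output length = len(x) + len(h) - 1 = 3 + 2 - 1 = 4.
y[0] = -3*-1 = 3
y[1] = 1*-1 + -3*3 = -10
y[2] = -2*-1 + 1*3 = 5
y[3] = -2*3 = -6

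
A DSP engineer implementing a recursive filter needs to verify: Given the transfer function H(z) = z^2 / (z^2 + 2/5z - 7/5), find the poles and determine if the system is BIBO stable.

Poles are roots of the denominator: z^2 + 2/5z - 7/5 = 0.
Quadratic formula: z = [-(2/5) +/- sqrt((2/5)^2 - 4*(-7/5))] / 2
Discriminant = 4/25 + 28/5 = 144/25; sqrt = 12/5.
z = (-2/5 +/- 12/5) / 2 => z = 1 or z = -7/5.
|p1| = 7/5, |p2| = 1.
For BIBO stability, all poles must lie inside the unit circle (|p| < 1).
System is UNSTABLE since at least one |p| >= 1.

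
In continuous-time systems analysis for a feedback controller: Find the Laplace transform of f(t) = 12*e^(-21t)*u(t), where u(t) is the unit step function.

Standard Laplace transform pair:
e^(-at)*u(t) <-> 1/(s+a)
With a = 21: L{12*e^(-21t)*u(t)} = 12/(s+21), ROC: Re(s) > -21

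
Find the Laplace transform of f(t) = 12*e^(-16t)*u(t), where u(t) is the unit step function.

Standard Laplace transform pair:
e^(-at)*u(t) <-> 1/(s+a)
With a = 16: L{12*e^(-16t)*u(t)} = 12/(s+16), ROC: Re(s) > -16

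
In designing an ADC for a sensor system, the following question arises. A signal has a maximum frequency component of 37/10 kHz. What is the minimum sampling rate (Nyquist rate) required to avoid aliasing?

By the Nyquist-Shannon sampling theorem,
the minimum sampling rate (Nyquist rate) must be at least 2 * f_max.
Nyquist rate = 2 * 37/10 kHz = 37/5 kHz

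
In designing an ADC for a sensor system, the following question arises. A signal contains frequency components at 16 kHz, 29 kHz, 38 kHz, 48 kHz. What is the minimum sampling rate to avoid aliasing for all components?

The highest frequency component is f_max = 48 kHz.
Nyquist rate = 2 * f_max = 2 * 48 kHz = 96 kHz.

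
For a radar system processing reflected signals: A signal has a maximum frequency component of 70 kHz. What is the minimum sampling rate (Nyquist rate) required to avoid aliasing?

By the Nyquist-Shannon sampling theorem,
the minimum sampling rate (Nyquist rate) must be at least 2 * f_max.
Nyquist rate = 2 * 70 kHz = 140 kHz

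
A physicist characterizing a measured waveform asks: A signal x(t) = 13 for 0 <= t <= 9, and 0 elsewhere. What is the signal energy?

Energy = integral of |x(t)|^2 dt over the signal duration
= 13^2 * 9 = 169 * 9 = 1521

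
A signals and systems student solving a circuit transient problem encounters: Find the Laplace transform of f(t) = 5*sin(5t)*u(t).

Standard pair: sin(wt)*u(t) <-> w/(s^2+w^2)
With w = 5: L{5*sin(5t)*u(t)} = 25/(s^2+25)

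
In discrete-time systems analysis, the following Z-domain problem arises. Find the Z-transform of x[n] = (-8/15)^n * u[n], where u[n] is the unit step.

The Z-transform of a^n * u[n] is z/(z-a) for |z| > |a|.
Here a = -8/15, so X(z) = z/(z - (-8/15)) = 15z/(15z + 8)
ROC: |z| > 8/15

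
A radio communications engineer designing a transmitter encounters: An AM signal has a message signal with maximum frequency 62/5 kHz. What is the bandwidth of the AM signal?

In AM (double-sideband), the bandwidth is twice the message frequency.
BW = 2 * f_m = 2 * 62/5 kHz = 124/5 kHz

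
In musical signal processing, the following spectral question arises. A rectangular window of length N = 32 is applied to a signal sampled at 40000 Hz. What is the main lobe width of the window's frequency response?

For a rectangular window of length N,
the main lobe width in frequency is 2*f_s/N.
= 2*40000/32 = 2500 Hz
This determines the minimum frequency separation for resolving two sinusoids.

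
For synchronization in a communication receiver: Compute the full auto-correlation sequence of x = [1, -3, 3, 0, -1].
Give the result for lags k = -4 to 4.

r_xx[k] = sum_m x[m]*x[m+k], indexed from 0, for k = -4 to 4:
  r_xx[-4] = x[4]*x[0] = -1
  r_xx[-3] = x[3]*x[0] + x[4]*x[1] = 3
  r_xx[-2] = x[2]*x[0] + x[3]*x[1] + x[4]*x[2] = 0
  r_xx[-1] = x[1]*x[0] + x[2]*x[1] + x[3]*x[2] + x[4]*x[3] = -12
  r_xx[0] = x[0]*x[0] + x[1]*x[1] + x[2]*x[2] + x[3]*x[3] + x[4]*x[4] = 20
  r_xx[1] = x[0]*x[1] + x[1]*x[2] + x[2]*x[3] + x[3]*x[4] = -12
  r_xx[2] = x[0]*x[2] + x[1]*x[3] + x[2]*x[4] = 0
  r_xx[3] = x[0]*x[3] + x[1]*x[4] = 3
  r_xx[4] = x[0]*x[4] = -1
r_xx = [-1, 3, 0, -12, 20, -12, 0, 3, -1]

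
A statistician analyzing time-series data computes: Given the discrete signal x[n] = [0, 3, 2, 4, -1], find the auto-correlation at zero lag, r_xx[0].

The auto-correlation at zero lag r_xx[0] equals the signal energy.
r_xx[0] = sum of x[n]^2 = 0^2 + 3^2 + 2^2 + 4^2 + (-1)^2
= 0 + 9 + 4 + 16 + 1 = 30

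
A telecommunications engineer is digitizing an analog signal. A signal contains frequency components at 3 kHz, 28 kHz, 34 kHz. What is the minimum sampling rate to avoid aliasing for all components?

The highest frequency component is f_max = 34 kHz.
Nyquist rate = 2 * f_max = 2 * 34 kHz = 68 kHz.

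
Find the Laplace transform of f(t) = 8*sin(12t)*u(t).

Standard pair: sin(wt)*u(t) <-> w/(s^2+w^2)
With w = 12: L{8*sin(12t)*u(t)} = 96/(s^2+144)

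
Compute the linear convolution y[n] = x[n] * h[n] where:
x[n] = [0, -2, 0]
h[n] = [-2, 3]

y[n] = sum_k x[k]*h[n-k]. Output length = len(x) + len(h) - 1 = 3 + 2 - 1 = 4.
y[0] = 0*-2 = 0
y[1] = -2*-2 + 0*3 = 4
y[2] = 0*-2 + -2*3 = -6
y[3] = 0*3 = 0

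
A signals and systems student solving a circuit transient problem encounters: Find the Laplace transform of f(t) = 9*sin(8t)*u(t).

Standard pair: sin(wt)*u(t) <-> w/(s^2+w^2)
With w = 8: L{9*sin(8t)*u(t)} = 72/(s^2+64)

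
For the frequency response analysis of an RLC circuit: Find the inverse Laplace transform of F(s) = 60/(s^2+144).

Standard pair: w/(s^2+w^2) <-> sin(wt)*u(t)
Recognize w^2 = 144, so w = 12; numerator 60 = 5*12.
f(t) = 5*sin(12t)*u(t)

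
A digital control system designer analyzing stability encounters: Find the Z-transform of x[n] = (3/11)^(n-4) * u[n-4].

Time-shifting property: if X(z) = Z{x[n]}, then Z{x[n-d]} = z^(-d) * X(z)
X(z) = z/(z - 3/11) for x[n] = (3/11)^n * u[n]
Z{x[n-4]} = z^(-4) * z/(z - 3/11) = z^(-3)/(z - 3/11)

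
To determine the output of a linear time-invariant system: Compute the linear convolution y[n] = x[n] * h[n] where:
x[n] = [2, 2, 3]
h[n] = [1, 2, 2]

y[n] = sum_k x[k]*h[n-k]. Output length = len(x) + len(h) - 1 = 3 + 3 - 1 = 5.
y[0] = 2*1 = 2
y[1] = 2*1 + 2*2 = 6
y[2] = 3*1 + 2*2 + 2*2 = 11
y[3] = 3*2 + 2*2 = 10
y[4] = 3*2 = 6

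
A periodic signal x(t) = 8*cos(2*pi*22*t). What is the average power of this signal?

Average power of A*cos(wt) is A^2/2.
P = 8^2 / 2 = 64/2 = 32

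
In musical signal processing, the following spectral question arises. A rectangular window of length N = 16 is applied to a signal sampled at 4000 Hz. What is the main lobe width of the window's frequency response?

For a rectangular window of length N,
the main lobe width in frequency is 2*f_s/N.
= 2*4000/16 = 500 Hz
This determines the minimum frequency separation for resolving two sinusoids.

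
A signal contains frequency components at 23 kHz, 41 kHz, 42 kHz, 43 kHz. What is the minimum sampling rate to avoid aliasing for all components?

The highest frequency component is f_max = 43 kHz.
Nyquist rate = 2 * f_max = 2 * 43 kHz = 86 kHz.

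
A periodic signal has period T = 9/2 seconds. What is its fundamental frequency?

The fundamental frequency is the reciprocal of the period.
f = 1/T = 1/(9/2) = 2/9 Hz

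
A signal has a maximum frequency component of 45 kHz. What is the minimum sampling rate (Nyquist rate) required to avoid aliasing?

By the Nyquist-Shannon sampling theorem,
the minimum sampling rate (Nyquist rate) must be at least 2 * f_max.
Nyquist rate = 2 * 45 kHz = 90 kHz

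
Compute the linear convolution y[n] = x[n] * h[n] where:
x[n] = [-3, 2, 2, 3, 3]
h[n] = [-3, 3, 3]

y[n] = sum_k x[k]*h[n-k]. Output length = len(x) + len(h) - 1 = 5 + 3 - 1 = 7.
y[0] = -3*-3 = 9
y[1] = 2*-3 + -3*3 = -15
y[2] = 2*-3 + 2*3 + -3*3 = -9
y[3] = 3*-3 + 2*3 + 2*3 = 3
y[4] = 3*-3 + 3*3 + 2*3 = 6
y[5] = 3*3 + 3*3 = 18
y[6] = 3*3 = 9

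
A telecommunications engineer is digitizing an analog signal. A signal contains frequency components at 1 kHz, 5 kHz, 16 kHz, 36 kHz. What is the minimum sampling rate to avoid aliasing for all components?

The highest frequency component is f_max = 36 kHz.
Nyquist rate = 2 * f_max = 2 * 36 kHz = 72 kHz.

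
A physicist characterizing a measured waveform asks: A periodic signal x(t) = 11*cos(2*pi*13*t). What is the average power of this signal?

Average power of A*cos(wt) is A^2/2.
P = 11^2 / 2 = 121/2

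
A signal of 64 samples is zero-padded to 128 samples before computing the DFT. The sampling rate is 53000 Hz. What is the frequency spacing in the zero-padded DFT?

Original DFT: N = 64, resolution = f_s/N = 53000/64 = 6625/8 Hz
Zero-padded DFT: N = 128, resolution = f_s/N = 53000/128 = 6625/16 Hz
Zero-padding interpolates the spectrum (finer frequency grid)
but does NOT improve the true spectral resolution (ability to resolve close frequencies).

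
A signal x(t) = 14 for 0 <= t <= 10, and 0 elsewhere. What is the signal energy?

Energy = integral of |x(t)|^2 dt over the signal duration
= 14^2 * 10 = 196 * 10 = 1960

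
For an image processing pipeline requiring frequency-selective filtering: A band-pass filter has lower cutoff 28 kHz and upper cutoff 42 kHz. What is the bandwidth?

Bandwidth = f_high - f_low
= 42 kHz - 28 kHz = 14 kHz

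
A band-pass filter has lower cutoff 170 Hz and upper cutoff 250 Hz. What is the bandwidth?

Bandwidth = f_high - f_low
= 250 Hz - 170 Hz = 80 Hz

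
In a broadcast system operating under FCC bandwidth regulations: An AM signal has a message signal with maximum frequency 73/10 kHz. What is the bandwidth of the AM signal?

In AM (double-sideband), the bandwidth is twice the message frequency.
BW = 2 * f_m = 2 * 73/10 kHz = 73/5 kHz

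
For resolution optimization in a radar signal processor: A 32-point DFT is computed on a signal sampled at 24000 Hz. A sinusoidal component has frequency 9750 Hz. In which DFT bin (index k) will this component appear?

DFT frequency resolution = f_s/N = 24000/32 = 750 Hz
Bin index k = f_signal / resolution = 9750 / 750 = 13
The signal frequency 9750 Hz falls in DFT bin k = 13.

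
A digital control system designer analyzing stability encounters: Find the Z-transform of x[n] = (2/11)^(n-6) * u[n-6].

Time-shifting property: if X(z) = Z{x[n]}, then Z{x[n-d]} = z^(-d) * X(z)
X(z) = z/(z - 2/11) for x[n] = (2/11)^n * u[n]
Z{x[n-6]} = z^(-6) * z/(z - 2/11) = z^(-5)/(z - 2/11)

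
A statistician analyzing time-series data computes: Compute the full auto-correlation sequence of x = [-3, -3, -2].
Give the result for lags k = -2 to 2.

r_xx[k] = sum_m x[m]*x[m+k], indexed from 0, for k = -2 to 2:
  r_xx[-2] = x[2]*x[0] = 6
  r_xx[-1] = x[1]*x[0] + x[2]*x[1] = 15
  r_xx[0] = x[0]*x[0] + x[1]*x[1] + x[2]*x[2] = 22
  r_xx[1] = x[0]*x[1] + x[1]*x[2] = 15
  r_xx[2] = x[0]*x[2] = 6
r_xx = [6, 15, 22, 15, 6]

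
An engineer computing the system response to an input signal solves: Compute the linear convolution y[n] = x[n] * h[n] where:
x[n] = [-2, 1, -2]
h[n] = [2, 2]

y[n] = sum_k x[k]*h[n-k]. Output length = len(x) + len(h) - 1 = 3 + 2 - 1 = 4.
y[0] = -2*2 = -4
y[1] = 1*2 + -2*2 = -2
y[2] = -2*2 + 1*2 = -2
y[3] = -2*2 = -4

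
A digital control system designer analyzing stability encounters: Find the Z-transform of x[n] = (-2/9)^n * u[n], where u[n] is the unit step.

The Z-transform of a^n * u[n] is z/(z-a) for |z| > |a|.
Here a = -2/9, so X(z) = z/(z - (-2/9)) = 9z/(9z + 2)
ROC: |z| > 2/9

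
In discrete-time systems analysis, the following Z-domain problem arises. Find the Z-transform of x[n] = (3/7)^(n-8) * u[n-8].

Time-shifting property: if X(z) = Z{x[n]}, then Z{x[n-d]} = z^(-d) * X(z)
X(z) = z/(z - 3/7) for x[n] = (3/7)^n * u[n]
Z{x[n-8]} = z^(-8) * z/(z - 3/7) = z^(-7)/(z - 3/7)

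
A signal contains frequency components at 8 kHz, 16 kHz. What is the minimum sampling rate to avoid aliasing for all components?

The highest frequency component is f_max = 16 kHz.
Nyquist rate = 2 * f_max = 2 * 16 kHz = 32 kHz.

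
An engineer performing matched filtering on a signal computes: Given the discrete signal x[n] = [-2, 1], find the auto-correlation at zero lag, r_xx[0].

The auto-correlation at zero lag r_xx[0] equals the signal energy.
r_xx[0] = sum of x[n]^2 = (-2)^2 + 1^2
= 4 + 1 = 5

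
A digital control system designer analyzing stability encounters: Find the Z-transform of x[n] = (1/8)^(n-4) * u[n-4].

Time-shifting property: if X(z) = Z{x[n]}, then Z{x[n-d]} = z^(-d) * X(z)
X(z) = z/(z - 1/8) for x[n] = (1/8)^n * u[n]
Z{x[n-4]} = z^(-4) * z/(z - 1/8) = z^(-3)/(z - 1/8)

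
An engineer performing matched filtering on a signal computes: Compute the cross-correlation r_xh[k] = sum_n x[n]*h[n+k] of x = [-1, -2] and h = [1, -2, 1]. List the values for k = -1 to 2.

Both sequences indexed from 0 and zero outside their support.
Lags with overlap: k = -1 to 2.
  r_xh[-1] = x[1]*h[0] = -2
  r_xh[0] = x[0]*h[0] + x[1]*h[1] = 3
  r_xh[1] = x[0]*h[1] + x[1]*h[2] = 0
  r_xh[2] = x[0]*h[2] = -1
r_xh = [-2, 3, 0, -1] (for k = -1, ..., 2)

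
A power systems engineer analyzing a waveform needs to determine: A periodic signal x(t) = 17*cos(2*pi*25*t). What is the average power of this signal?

Average power of A*cos(wt) is A^2/2.
P = 17^2 / 2 = 289/2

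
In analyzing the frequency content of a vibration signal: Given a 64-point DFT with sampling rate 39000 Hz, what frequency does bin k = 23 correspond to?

The frequency of DFT bin k is: f_k = k * f_s / N
f_23 = 23 * 39000 / 64 = 112125/8 Hz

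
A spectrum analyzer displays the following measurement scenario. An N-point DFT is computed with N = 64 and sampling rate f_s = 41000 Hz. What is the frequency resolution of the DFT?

DFT frequency resolution = f_s / N
= 41000 / 64 = 5125/8 Hz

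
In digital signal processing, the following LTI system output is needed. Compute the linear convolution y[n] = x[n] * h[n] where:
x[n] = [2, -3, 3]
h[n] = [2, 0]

y[n] = sum_k x[k]*h[n-k]. Output length = len(x) + len(h) - 1 = 3 + 2 - 1 = 4.
y[0] = 2*2 = 4
y[1] = -3*2 + 2*0 = -6
y[2] = 3*2 + -3*0 = 6
y[3] = 3*0 = 0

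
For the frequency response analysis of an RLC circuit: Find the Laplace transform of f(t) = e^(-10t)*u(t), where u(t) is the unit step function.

Standard Laplace transform pair:
e^(-at)*u(t) <-> 1/(s+a)
With a = 10: L{e^(-10t)*u(t)} = 1/(s+10), ROC: Re(s) > -10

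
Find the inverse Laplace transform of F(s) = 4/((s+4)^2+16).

Standard pair: w/((s+a)^2+w^2) <-> e^(-at)*sin(wt)*u(t)
With a=4, w=4: f(t) = e^(-4t)*sin(4t)*u(t)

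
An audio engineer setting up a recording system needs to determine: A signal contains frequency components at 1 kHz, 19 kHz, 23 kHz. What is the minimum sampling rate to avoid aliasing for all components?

The highest frequency component is f_max = 23 kHz.
Nyquist rate = 2 * f_max = 2 * 23 kHz = 46 kHz.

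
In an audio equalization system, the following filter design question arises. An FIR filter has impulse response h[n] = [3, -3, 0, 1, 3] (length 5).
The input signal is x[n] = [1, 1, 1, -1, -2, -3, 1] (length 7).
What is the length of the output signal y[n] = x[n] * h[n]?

For linear convolution, the output length is:
len(y) = len(x) + len(h) - 1 = 7 + 5 - 1 = 11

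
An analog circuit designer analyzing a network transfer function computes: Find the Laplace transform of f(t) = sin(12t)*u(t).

Standard pair: sin(wt)*u(t) <-> w/(s^2+w^2)
With w = 12: L{sin(12t)*u(t)} = 12/(s^2+144)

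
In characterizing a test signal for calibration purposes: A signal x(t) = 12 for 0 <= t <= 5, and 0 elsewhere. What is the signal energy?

Energy = integral of |x(t)|^2 dt over the signal duration
= 12^2 * 5 = 144 * 5 = 720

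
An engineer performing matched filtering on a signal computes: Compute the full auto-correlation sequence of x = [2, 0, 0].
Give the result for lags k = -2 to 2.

r_xx[k] = sum_m x[m]*x[m+k], indexed from 0, for k = -2 to 2:
  r_xx[-2] = x[2]*x[0] = 0
  r_xx[-1] = x[1]*x[0] + x[2]*x[1] = 0
  r_xx[0] = x[0]*x[0] + x[1]*x[1] + x[2]*x[2] = 4
  r_xx[1] = x[0]*x[1] + x[1]*x[2] = 0
  r_xx[2] = x[0]*x[2] = 0
r_xx = [0, 0, 4, 0, 0]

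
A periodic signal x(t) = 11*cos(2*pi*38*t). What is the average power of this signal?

Average power of A*cos(wt) is A^2/2.
P = 11^2 / 2 = 121/2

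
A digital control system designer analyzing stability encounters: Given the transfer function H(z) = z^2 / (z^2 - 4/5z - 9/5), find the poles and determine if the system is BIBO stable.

Poles are roots of the denominator: z^2 - 4/5z - 9/5 = 0.
Quadratic formula: z = [-(-4/5) +/- sqrt((-4/5)^2 - 4*(-9/5))] / 2
Discriminant = 16/25 + 36/5 = 196/25; sqrt = 14/5.
z = (4/5 +/- 14/5) / 2 => z = 9/5 or z = -1.
|p1| = 1, |p2| = 9/5.
For BIBO stability, all poles must lie inside the unit circle (|p| < 1).
System is UNSTABLE since at least one |p| >= 1.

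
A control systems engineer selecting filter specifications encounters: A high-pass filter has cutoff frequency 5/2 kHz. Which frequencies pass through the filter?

A high-pass filter passes all frequencies above the cutoff frequency 5/2 kHz and attenuates lower frequencies.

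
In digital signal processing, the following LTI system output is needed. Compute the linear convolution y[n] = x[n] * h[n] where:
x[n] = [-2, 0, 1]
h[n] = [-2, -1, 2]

y[n] = sum_k x[k]*h[n-k]. Output length = len(x) + len(h) - 1 = 3 + 3 - 1 = 5.
y[0] = -2*-2 = 4
y[1] = 0*-2 + -2*-1 = 2
y[2] = 1*-2 + 0*-1 + -2*2 = -6
y[3] = 1*-1 + 0*2 = -1
y[4] = 1*2 = 2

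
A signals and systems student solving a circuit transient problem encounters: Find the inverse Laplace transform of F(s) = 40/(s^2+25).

Standard pair: w/(s^2+w^2) <-> sin(wt)*u(t)
Recognize w^2 = 25, so w = 5; numerator 40 = 8*5.
f(t) = 8*sin(5t)*u(t)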